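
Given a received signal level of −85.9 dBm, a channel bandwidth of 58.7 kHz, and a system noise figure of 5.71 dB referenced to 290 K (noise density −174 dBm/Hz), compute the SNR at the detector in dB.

34.7 dB

Noise floor: N = −174 + 10 log₁₀(B) + NF
10 log₁₀(5.87×10⁴) = 47.69 dB
N = −174 + 47.69 + 5.71 = −120.60 dBm
SNR = P_sig − N = −85.9 − (−120.60) = 34.70 dB → 34.7 dB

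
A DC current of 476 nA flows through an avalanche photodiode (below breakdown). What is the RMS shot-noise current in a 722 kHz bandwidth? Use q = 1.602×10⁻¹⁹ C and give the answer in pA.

I_n = √(2qI·B)
2qI·B = 2 × 1.602×10⁻¹⁹ × 4.76×10⁻⁷ × 7.22×10⁵ = 1.10×10⁻¹⁹ A²
I_n = √(1.10×10⁻¹⁹) = 3.32×10⁻¹⁰ A = 332 pA

332 pA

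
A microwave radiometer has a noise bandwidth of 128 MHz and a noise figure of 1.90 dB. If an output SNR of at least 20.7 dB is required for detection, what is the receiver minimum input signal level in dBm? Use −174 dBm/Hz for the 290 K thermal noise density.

−70.3 dBm

Sensitivity = −174 + 10 log₁₀(B) + NF + SNR_min
= −174 + 81.07 + 1.90 + 20.7
= −70.33 dBm → −70.3 dBm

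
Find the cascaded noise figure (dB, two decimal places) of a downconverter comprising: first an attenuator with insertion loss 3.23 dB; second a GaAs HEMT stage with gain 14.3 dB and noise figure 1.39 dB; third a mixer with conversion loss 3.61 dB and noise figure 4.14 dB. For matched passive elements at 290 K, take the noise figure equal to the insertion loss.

4.80 dB

Convert to linear (a loss of L dB is a gain of −L dB): F_i = 10^(NF_i/10), G_i = 10^(G_i,dB/10)
  Stage 1: F_1 = 10^(3.23/10) = 2.104, G_1 = 10^(−3.23/10) = 0.4753
  Stage 2: F_2 = 10^(1.39/10) = 1.377, G_2 = 10^(14.3/10) = 26.92
  Stage 3: F_3 = 10^(4.14/10) = 2.594, G_3 = 10^(−3.61/10) = 0.4355
Friis cascade:
  F = 2.104 + (1.377 − 1)/0.4753 + (2.594 − 1)/12.79 = 3.022
NF = 10 log₁₀(3.022) = 4.80 dB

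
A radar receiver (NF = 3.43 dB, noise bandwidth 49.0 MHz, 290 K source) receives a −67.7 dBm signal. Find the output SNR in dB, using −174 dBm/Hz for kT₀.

26.0 dB

Noise floor: N = −174 + 10 log₁₀(B) + NF
10 log₁₀(4.90×10⁷) = 76.9 dB
N = −174 + 76.9 + 3.43 = −93.67 dBm
SNR = P_sig − N = −67.7 − (−93.67) = 25.97 dB → 26.0 dB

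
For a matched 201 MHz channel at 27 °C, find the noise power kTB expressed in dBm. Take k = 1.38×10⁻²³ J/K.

T = 27 °C + 273.15 = 300.15 K
P_n = kTB = 1.38×10⁻²³ × 300.15 × 2.01×10⁸ = 8.33×10⁻¹³ W
In dBm: 10 log₁₀(8.33×10⁻¹³ / 10⁻³) = −90.8 dBm

−90.8 dBm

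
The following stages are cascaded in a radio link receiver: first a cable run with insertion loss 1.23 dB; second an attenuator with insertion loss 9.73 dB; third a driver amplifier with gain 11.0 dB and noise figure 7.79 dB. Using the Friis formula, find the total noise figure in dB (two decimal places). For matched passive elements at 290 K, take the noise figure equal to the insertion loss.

Convert to linear (a loss of L dB is a gain of −L dB): F_i = 10^(NF_i/10), G_i = 10^(G_i,dB/10)
  Stage 1: F_1 = 10^(1.23/10) = 1.327, G_1 = 10^(−1.23/10) = 0.7534
  Stage 2: F_2 = 10^(9.73/10) = 9.397, G_2 = 10^(−9.73/10) = 0.1064
  Stage 3: F_3 = 10^(7.79/10) = 6.012, G_3 = 10^(11.0/10) = 12.59
Friis cascade:
  F = 1.327 + (9.397 − 1)/0.7534 + (6.012 − 1)/0.08017 = 74.99
NF = 10 log₁₀(74.99) = 18.75 dB

18.75 dB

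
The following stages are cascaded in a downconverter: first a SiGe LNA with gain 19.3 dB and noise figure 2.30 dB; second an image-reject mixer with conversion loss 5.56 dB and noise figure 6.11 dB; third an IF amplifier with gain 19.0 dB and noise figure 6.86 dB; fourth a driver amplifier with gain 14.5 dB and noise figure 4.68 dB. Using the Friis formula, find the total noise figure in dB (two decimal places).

2.78 dB

Convert to linear (a loss of L dB is a gain of −L dB): F_i = 10^(NF_i/10), G_i = 10^(G_i,dB/10)
  Stage 1: F_1 = 10^(2.30/10) = 1.698, G_1 = 10^(19.3/10) = 85.11
  Stage 2: F_2 = 10^(6.11/10) = 4.083, G_2 = 10^(−5.56/10) = 0.2780
  Stage 3: F_3 = 10^(6.86/10) = 4.853, G_3 = 10^(19.0/10) = 79.43
  Stage 4: F_4 = 10^(4.68/10) = 2.938, G_4 = 10^(14.5/10) = 28.18
Friis cascade:
  F = 1.698 + (4.083 − 1)/85.11 + (4.853 − 1)/23.66 + (2.938 − 1)/1879 = 1.898
NF = 10 log₁₀(1.898) = 2.78 dB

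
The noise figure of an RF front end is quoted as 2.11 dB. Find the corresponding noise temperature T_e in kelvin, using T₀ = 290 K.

181 K

F = 10^(2.11/10) = 1.62555
T_e = (F − 1)·T₀ = (1.62555 − 1) × 290 = 181 K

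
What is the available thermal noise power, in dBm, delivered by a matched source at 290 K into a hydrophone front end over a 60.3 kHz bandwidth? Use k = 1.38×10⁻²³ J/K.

P_n = kTB = 1.38×10⁻²³ × 290 × 6.03×10⁴ = 2.41×10⁻¹⁶ W
In dBm: 10 log₁₀(2.41×10⁻¹⁶ / 10⁻³) = −126.2 dBm

−126.2 dBm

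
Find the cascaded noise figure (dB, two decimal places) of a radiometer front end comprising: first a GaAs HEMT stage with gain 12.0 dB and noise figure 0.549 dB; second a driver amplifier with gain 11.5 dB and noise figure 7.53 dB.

1.55 dB

Convert to linear (a loss of L dB is a gain of −L dB): F_i = 10^(NF_i/10), G_i = 10^(G_i,dB/10)
  Stage 1: F_1 = 10^(0.549/10) = 1.135, G_1 = 10^(12.0/10) = 15.85
  Stage 2: F_2 = 10^(7.53/10) = 5.662, G_2 = 10^(11.5/10) = 14.13
Friis cascade:
  F = 1.135 + (5.662 − 1)/15.85 = 1.429
NF = 10 log₁₀(1.429) = 1.55 dB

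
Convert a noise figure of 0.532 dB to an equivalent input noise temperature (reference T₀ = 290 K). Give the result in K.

37.8 K

F = 10^(0.532/10) = 1.13032
T_e = (F − 1)·T₀ = (1.13032 − 1) × 290 = 37.8 K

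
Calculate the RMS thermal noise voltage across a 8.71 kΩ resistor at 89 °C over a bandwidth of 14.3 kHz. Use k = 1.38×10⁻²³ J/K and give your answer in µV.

T = 89 °C + 273.15 = 362.15 K
V_n = √(4kTRB)
4kTRB = 4 × 1.38×10⁻²³ × 362.15 × 8.71×10³ × 1.43×10⁴ = 2.49×10⁻¹² V²
V_n = √(2.49×10⁻¹²) = 1.58×10⁻⁶ V = 1.58 µV

1.58 µV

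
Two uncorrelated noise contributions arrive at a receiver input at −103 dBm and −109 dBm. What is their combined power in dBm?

Convert to linear, add, convert back:
P₁ = 5.01×10⁻¹⁴ W, P₂ = 1.26×10⁻¹⁴ W
P_tot = 6.27×10⁻¹⁴ W → 10 log₁₀(P_tot / 10⁻³) = −102.0 dBm

−102.0 dBm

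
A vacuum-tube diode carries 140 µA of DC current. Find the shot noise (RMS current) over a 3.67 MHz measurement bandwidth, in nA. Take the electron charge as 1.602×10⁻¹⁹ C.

I_n = √(2qI·B)
2qI·B = 2 × 1.602×10⁻¹⁹ × 1.40×10⁻⁴ × 3.67×10⁶ = 1.65×10⁻¹⁶ A²
I_n = √(1.65×10⁻¹⁶) = 1.28×10⁻⁸ A = 12.8 nA

12.8 nA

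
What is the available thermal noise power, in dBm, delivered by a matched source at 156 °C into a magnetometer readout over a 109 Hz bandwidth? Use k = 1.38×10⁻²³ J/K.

−151.9 dBm

T = 156 °C + 273.15 = 429.15 K
P_n = kTB = 1.38×10⁻²³ × 429.15 × 1.09×10² = 6.46×10⁻¹⁹ W
In dBm: 10 log₁₀(6.46×10⁻¹⁹ / 10⁻³) = −151.9 dBm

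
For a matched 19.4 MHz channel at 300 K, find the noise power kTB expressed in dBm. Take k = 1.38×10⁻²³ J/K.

−101.0 dBm

P_n = kTB = 1.38×10⁻²³ × 300 × 1.94×10⁷ = 8.03×10⁻¹⁴ W
In dBm: 10 log₁₀(8.03×10⁻¹⁴ / 10⁻³) = −101.0 dBm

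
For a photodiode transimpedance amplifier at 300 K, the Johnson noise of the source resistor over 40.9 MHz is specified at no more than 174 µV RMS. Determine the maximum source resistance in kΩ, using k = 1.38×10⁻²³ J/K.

Johnson–Nyquist: V_n = √(4kTRB) ⇒ R = V_n² / (4kTB)
4kTB = 4 × 1.38×10⁻²³ × 300 × 4.09×10⁷ = 6.77×10⁻¹³
R = (1.74×10⁻⁴)² / 6.77×10⁻¹³ = 4.47×10⁴ Ω = 44.7 kΩ

44.7 kΩ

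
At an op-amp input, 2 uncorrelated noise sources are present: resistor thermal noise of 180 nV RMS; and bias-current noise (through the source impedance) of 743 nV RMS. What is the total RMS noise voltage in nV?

Uncorrelated sources add in power (mean-square): V_tot = √(ΣV_i²)
V_tot = √[(1.80×10⁻⁷)² + (7.43×10⁻⁷)²] = 7.64×10⁻⁷ V = 764 nV

764 nV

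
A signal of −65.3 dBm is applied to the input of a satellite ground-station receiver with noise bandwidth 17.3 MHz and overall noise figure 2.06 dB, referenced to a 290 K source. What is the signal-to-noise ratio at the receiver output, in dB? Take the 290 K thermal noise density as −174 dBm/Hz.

34.3 dB

Noise floor: N = −174 + 10 log₁₀(B) + NF
10 log₁₀(1.73×10⁷) = 72.38 dB
N = −174 + 72.38 + 2.06 = −99.56 dBm
SNR = P_sig − N = −65.3 − (−99.56) = 34.26 dB → 34.3 dB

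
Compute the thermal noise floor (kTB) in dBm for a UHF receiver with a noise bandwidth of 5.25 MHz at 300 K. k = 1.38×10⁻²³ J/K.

P_n = kTB = 1.38×10⁻²³ × 300 × 5.25×10⁶ = 2.17×10⁻¹⁴ W
In dBm: 10 log₁₀(2.17×10⁻¹⁴ / 10⁻³) = −106.6 dBm

−106.6 dBm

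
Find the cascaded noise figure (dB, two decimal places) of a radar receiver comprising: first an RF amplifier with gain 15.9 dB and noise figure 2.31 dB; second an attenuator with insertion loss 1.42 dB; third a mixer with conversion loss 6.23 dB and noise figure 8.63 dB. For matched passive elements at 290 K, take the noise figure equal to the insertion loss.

2.87 dB

Convert to linear (a loss of L dB is a gain of −L dB): F_i = 10^(NF_i/10), G_i = 10^(G_i,dB/10)
  Stage 1: F_1 = 10^(2.31/10) = 1.702, G_1 = 10^(15.9/10) = 38.90
  Stage 2: F_2 = 10^(1.42/10) = 1.387, G_2 = 10^(−1.42/10) = 0.7211
  Stage 3: F_3 = 10^(8.63/10) = 7.295, G_3 = 10^(−6.23/10) = 0.2382
Friis cascade:
  F = 1.702 + (1.387 − 1)/38.90 + (7.295 − 1)/28.05 = 1.936
NF = 10 log₁₀(1.936) = 2.87 dB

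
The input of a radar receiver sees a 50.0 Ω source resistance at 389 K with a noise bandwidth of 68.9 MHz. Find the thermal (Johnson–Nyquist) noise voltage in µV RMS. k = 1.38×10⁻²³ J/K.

V_n = √(4kTRB)
4kTRB = 4 × 1.38×10⁻²³ × 389 × 5.00×10¹ × 6.89×10⁷ = 7.40×10⁻¹¹ V²
V_n = √(7.40×10⁻¹¹) = 8.60×10⁻⁶ V = 8.60 µV

8.60 µV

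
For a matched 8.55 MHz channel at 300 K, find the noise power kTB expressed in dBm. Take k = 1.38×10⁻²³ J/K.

P_n = kTB = 1.38×10⁻²³ × 300 × 8.55×10⁶ = 3.54×10⁻¹⁴ W
In dBm: 10 log₁₀(3.54×10⁻¹⁴ / 10⁻³) = −104.5 dBm

−104.5 dBm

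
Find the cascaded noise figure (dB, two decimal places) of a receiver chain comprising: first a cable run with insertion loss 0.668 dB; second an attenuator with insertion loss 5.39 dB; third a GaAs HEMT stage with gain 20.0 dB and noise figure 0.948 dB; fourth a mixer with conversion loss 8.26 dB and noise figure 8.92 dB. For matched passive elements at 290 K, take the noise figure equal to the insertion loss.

7.24 dB

Convert to linear (a loss of L dB is a gain of −L dB): F_i = 10^(NF_i/10), G_i = 10^(G_i,dB/10)
  Stage 1: F_1 = 10^(0.668/10) = 1.166, G_1 = 10^(−0.668/10) = 0.8574
  Stage 2: F_2 = 10^(5.39/10) = 3.459, G_2 = 10^(−5.39/10) = 0.2891
  Stage 3: F_3 = 10^(0.948/10) = 1.244, G_3 = 10^(20.0/10) = 100.0
  Stage 4: F_4 = 10^(8.92/10) = 7.798, G_4 = 10^(−8.26/10) = 0.1493
Friis cascade:
  F = 1.166 + (3.459 − 1)/0.8574 + (1.244 − 1)/0.2479 + (7.798 − 1)/24.79 = 5.293
NF = 10 log₁₀(5.293) = 7.24 dB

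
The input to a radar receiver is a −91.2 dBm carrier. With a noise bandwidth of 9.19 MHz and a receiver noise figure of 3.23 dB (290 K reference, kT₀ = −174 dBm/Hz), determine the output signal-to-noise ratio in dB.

Noise floor: N = −174 + 10 log₁₀(B) + NF
10 log₁₀(9.19×10⁶) = 69.63 dB
N = −174 + 69.63 + 3.23 = −101.14 dBm
SNR = P_sig − N = −91.2 − (−101.14) = 9.94 dB → 9.9 dB

9.9 dB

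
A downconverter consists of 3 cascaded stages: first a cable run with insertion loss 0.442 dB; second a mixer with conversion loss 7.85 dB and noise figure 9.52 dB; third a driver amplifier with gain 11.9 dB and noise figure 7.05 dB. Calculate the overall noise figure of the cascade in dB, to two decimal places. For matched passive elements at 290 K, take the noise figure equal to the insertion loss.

15.73 dB

Convert to linear (a loss of L dB is a gain of −L dB): F_i = 10^(NF_i/10), G_i = 10^(G_i,dB/10)
  Stage 1: F_1 = 10^(0.442/10) = 1.107, G_1 = 10^(−0.442/10) = 0.9032
  Stage 2: F_2 = 10^(9.52/10) = 8.954, G_2 = 10^(−7.85/10) = 0.1641
  Stage 3: F_3 = 10^(7.05/10) = 5.070, G_3 = 10^(11.9/10) = 15.49
Friis cascade:
  F = 1.107 + (8.954 − 1)/0.9032 + (5.070 − 1)/0.1482 = 37.38
NF = 10 log₁₀(37.38) = 15.73 dB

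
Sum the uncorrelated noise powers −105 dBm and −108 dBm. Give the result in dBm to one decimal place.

Convert to linear, add, convert back:
P₁ = 3.16×10⁻¹⁴ W, P₂ = 1.58×10⁻¹⁴ W
P_tot = 4.75×10⁻¹⁴ W → 10 log₁₀(P_tot / 10⁻³) = −103.2 dBm

−103.2 dBm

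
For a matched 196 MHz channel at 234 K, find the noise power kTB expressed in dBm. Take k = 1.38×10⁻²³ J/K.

P_n = kTB = 1.38×10⁻²³ × 234 × 1.96×10⁸ = 6.33×10⁻¹³ W
In dBm: 10 log₁₀(6.33×10⁻¹³ / 10⁻³) = −92.0 dBm

−92.0 dBm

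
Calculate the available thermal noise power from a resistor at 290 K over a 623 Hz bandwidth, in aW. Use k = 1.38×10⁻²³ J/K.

2.49 aW

P_n = kTB = 1.38×10⁻²³ × 290 × 6.23×10² = 2.49×10⁻¹⁸ W = 2.49 aW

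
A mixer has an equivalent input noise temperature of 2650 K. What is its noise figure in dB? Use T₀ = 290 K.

10.06 dB

F = 1 + T_e/T₀ = 1 + 2650/290 = 10.1379
NF = 10 log₁₀(10.1379) = 10.06 dB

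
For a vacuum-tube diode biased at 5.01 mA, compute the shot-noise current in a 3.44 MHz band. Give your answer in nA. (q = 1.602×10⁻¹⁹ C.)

74.3 nA

I_n = √(2qI·B)
2qI·B = 2 × 1.602×10⁻¹⁹ × 5.01×10⁻³ × 3.44×10⁶ = 5.52×10⁻¹⁵ A²
I_n = √(5.52×10⁻¹⁵) = 7.43×10⁻⁸ A = 74.3 nA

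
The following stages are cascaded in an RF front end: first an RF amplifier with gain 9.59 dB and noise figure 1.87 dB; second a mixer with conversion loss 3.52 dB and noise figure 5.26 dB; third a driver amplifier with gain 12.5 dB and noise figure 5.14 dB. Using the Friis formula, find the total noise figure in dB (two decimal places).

3.72 dB

Convert to linear (a loss of L dB is a gain of −L dB): F_i = 10^(NF_i/10), G_i = 10^(G_i,dB/10)
  Stage 1: F_1 = 10^(1.87/10) = 1.538, G_1 = 10^(9.59/10) = 9.099
  Stage 2: F_2 = 10^(5.26/10) = 3.357, G_2 = 10^(−3.52/10) = 0.4446
  Stage 3: F_3 = 10^(5.14/10) = 3.266, G_3 = 10^(12.5/10) = 17.78
Friis cascade:
  F = 1.538 + (3.357 − 1)/9.099 + (3.266 − 1)/4.046 = 2.357
NF = 10 log₁₀(2.357) = 3.72 dB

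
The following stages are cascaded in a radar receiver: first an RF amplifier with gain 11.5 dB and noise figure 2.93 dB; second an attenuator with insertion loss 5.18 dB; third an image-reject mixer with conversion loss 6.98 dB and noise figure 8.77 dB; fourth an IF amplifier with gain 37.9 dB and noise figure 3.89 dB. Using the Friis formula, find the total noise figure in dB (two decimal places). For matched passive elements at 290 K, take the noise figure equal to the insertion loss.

Convert to linear (a loss of L dB is a gain of −L dB): F_i = 10^(NF_i/10), G_i = 10^(G_i,dB/10)
  Stage 1: F_1 = 10^(2.93/10) = 1.963, G_1 = 10^(11.5/10) = 14.13
  Stage 2: F_2 = 10^(5.18/10) = 3.296, G_2 = 10^(−5.18/10) = 0.3034
  Stage 3: F_3 = 10^(8.77/10) = 7.534, G_3 = 10^(−6.98/10) = 0.2004
  Stage 4: F_4 = 10^(3.89/10) = 2.449, G_4 = 10^(37.9/10) = 6166
Friis cascade:
  F = 1.963 + (3.296 − 1)/14.13 + (7.534 − 1)/4.285 + (2.449 − 1)/0.8590 = 5.337
NF = 10 log₁₀(5.337) = 7.27 dB

7.27 dB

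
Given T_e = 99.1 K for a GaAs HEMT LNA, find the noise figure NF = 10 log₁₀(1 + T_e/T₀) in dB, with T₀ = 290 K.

F = 1 + T_e/T₀ = 1 + 99.1/290 = 1.34172
NF = 10 log₁₀(1.34172) = 1.28 dB

1.28 dB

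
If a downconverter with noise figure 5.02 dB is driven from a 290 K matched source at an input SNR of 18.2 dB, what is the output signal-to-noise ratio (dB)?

By definition F = SNR_in/SNR_out, so in dB: SNR_out = SNR_in − NF
SNR_out = 18.2 − 5.02 = 13.18 dB

13.18 dB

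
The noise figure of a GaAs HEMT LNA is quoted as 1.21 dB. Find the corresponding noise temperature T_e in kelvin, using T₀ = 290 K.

F = 10^(1.21/10) = 1.3213
T_e = (F − 1)·T₀ = (1.3213 − 1) × 290 = 93.2 K

93.2 K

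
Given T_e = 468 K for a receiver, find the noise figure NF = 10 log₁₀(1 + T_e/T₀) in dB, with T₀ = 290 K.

F = 1 + T_e/T₀ = 1 + 468/290 = 2.61379
NF = 10 log₁₀(2.61379) = 4.17 dB

4.17 dB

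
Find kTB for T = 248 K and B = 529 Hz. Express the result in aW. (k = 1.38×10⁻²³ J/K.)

P_n = kTB = 1.38×10⁻²³ × 248 × 5.29×10² = 1.81×10⁻¹⁸ W = 1.81 aW

1.81 aW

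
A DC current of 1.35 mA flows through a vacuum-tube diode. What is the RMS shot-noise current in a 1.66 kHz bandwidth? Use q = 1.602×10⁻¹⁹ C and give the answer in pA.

847 pA

I_n = √(2qI·B)
2qI·B = 2 × 1.602×10⁻¹⁹ × 1.35×10⁻³ × 1.66×10³ = 7.18×10⁻¹⁹ A²
I_n = √(7.18×10⁻¹⁹) = 8.47×10⁻¹⁰ A = 847 pA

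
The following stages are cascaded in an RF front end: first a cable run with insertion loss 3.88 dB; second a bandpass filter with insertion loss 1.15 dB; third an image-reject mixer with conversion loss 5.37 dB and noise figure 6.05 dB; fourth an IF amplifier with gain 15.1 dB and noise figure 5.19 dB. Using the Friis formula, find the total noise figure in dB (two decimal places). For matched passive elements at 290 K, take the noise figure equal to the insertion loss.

15.81 dB

Convert to linear (a loss of L dB is a gain of −L dB): F_i = 10^(NF_i/10), G_i = 10^(G_i,dB/10)
  Stage 1: F_1 = 10^(3.88/10) = 2.443, G_1 = 10^(−3.88/10) = 0.4093
  Stage 2: F_2 = 10^(1.15/10) = 1.303, G_2 = 10^(−1.15/10) = 0.7674
  Stage 3: F_3 = 10^(6.05/10) = 4.027, G_3 = 10^(−5.37/10) = 0.2904
  Stage 4: F_4 = 10^(5.19/10) = 3.304, G_4 = 10^(15.1/10) = 32.36
Friis cascade:
  F = 2.443 + (1.303 − 1)/0.4093 + (4.027 − 1)/0.3141 + (3.304 − 1)/0.09120 = 38.08
NF = 10 log₁₀(38.08) = 15.81 dB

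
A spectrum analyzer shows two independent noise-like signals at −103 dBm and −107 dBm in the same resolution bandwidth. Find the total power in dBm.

−101.5 dBm

Convert to linear, add, convert back:
P₁ = 5.01×10⁻¹⁴ W, P₂ = 2.00×10⁻¹⁴ W
P_tot = 7.01×10⁻¹⁴ W → 10 log₁₀(P_tot / 10⁻³) = −101.5 dBm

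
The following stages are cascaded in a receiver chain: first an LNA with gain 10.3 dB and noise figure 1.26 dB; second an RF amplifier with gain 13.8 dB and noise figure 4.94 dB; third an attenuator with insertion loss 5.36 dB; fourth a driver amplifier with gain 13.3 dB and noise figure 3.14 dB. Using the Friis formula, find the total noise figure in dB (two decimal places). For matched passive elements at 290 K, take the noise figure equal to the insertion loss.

1.93 dB

Convert to linear (a loss of L dB is a gain of −L dB): F_i = 10^(NF_i/10), G_i = 10^(G_i,dB/10)
  Stage 1: F_1 = 10^(1.26/10) = 1.337, G_1 = 10^(10.3/10) = 10.72
  Stage 2: F_2 = 10^(4.94/10) = 3.119, G_2 = 10^(13.8/10) = 23.99
  Stage 3: F_3 = 10^(5.36/10) = 3.436, G_3 = 10^(−5.36/10) = 0.2911
  Stage 4: F_4 = 10^(3.14/10) = 2.061, G_4 = 10^(13.3/10) = 21.38
Friis cascade:
  F = 1.337 + (3.119 − 1)/10.72 + (3.436 − 1)/257.0 + (2.061 − 1)/74.82 = 1.558
NF = 10 log₁₀(1.558) = 1.93 dB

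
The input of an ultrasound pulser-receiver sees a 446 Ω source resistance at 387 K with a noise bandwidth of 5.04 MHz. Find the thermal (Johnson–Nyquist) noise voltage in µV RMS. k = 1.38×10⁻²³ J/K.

6.93 µV

V_n = √(4kTRB)
4kTRB = 4 × 1.38×10⁻²³ × 387 × 4.46×10² × 5.04×10⁶ = 4.80×10⁻¹¹ V²
V_n = √(4.80×10⁻¹¹) = 6.93×10⁻⁶ V = 6.93 µV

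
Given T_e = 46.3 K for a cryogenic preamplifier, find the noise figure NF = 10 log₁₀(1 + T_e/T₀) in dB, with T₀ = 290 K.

0.643 dB

F = 1 + T_e/T₀ = 1 + 46.3/290 = 1.15966
NF = 10 log₁₀(1.15966) = 0.643 dB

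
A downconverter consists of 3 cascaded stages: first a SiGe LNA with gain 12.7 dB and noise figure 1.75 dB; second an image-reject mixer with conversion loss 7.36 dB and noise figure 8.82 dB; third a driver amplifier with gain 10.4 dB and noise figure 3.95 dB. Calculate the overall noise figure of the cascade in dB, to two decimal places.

Convert to linear (a loss of L dB is a gain of −L dB): F_i = 10^(NF_i/10), G_i = 10^(G_i,dB/10)
  Stage 1: F_1 = 10^(1.75/10) = 1.496, G_1 = 10^(12.7/10) = 18.62
  Stage 2: F_2 = 10^(8.82/10) = 7.621, G_2 = 10^(−7.36/10) = 0.1837
  Stage 3: F_3 = 10^(3.95/10) = 2.483, G_3 = 10^(10.4/10) = 10.96
Friis cascade:
  F = 1.496 + (7.621 − 1)/18.62 + (2.483 − 1)/3.420 = 2.285
NF = 10 log₁₀(2.285) = 3.59 dB

3.59 dB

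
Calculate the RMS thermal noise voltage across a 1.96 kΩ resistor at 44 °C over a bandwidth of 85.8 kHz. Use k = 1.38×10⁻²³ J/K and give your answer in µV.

1.72 µV

T = 44 °C + 273.15 = 317.15 K
V_n = √(4kTRB)
4kTRB = 4 × 1.38×10⁻²³ × 317.15 × 1.96×10³ × 8.58×10⁴ = 2.94×10⁻¹² V²
V_n = √(2.94×10⁻¹²) = 1.72×10⁻⁶ V = 1.72 µV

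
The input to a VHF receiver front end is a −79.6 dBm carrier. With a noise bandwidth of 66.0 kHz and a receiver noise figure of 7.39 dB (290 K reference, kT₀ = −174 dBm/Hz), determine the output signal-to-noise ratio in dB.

Noise floor: N = −174 + 10 log₁₀(B) + NF
10 log₁₀(6.60×10⁴) = 48.2 dB
N = −174 + 48.2 + 7.39 = −118.41 dBm
SNR = P_sig − N = −79.6 − (−118.41) = 38.81 dB → 38.8 dB

38.8 dB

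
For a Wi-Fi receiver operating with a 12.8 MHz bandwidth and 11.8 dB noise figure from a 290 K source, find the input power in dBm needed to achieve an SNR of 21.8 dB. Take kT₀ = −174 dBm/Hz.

Sensitivity = −174 + 10 log₁₀(B) + NF + SNR_min
= −174 + 71.07 + 11.8 + 21.8
= −69.33 dBm → −69.3 dBm

−69.3 dBm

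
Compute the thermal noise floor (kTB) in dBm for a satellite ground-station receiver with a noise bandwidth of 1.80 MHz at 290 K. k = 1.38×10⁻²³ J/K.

−111.4 dBm

P_n = kTB = 1.38×10⁻²³ × 290 × 1.80×10⁶ = 7.20×10⁻¹⁵ W
In dBm: 10 log₁₀(7.20×10⁻¹⁵ / 10⁻³) = −111.4 dBm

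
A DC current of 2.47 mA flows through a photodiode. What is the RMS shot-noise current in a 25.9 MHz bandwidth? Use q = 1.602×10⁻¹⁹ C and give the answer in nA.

143 nA

I_n = √(2qI·B)
2qI·B = 2 × 1.602×10⁻¹⁹ × 2.47×10⁻³ × 2.59×10⁷ = 2.05×10⁻¹⁴ A²
I_n = √(2.05×10⁻¹⁴) = 1.43×10⁻⁷ A = 143 nA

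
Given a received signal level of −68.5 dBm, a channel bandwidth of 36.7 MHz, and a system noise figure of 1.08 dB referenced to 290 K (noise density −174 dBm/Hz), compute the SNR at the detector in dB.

28.8 dB

Noise floor: N = −174 + 10 log₁₀(B) + NF
10 log₁₀(3.67×10⁷) = 75.65 dB
N = −174 + 75.65 + 1.08 = −97.27 dBm
SNR = P_sig − N = −68.5 − (−97.27) = 28.77 dB → 28.8 dB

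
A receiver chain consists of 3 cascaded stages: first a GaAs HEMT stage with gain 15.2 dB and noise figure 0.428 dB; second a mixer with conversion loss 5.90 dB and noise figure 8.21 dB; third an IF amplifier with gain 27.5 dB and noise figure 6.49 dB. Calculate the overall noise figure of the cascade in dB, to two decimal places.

Convert to linear (a loss of L dB is a gain of −L dB): F_i = 10^(NF_i/10), G_i = 10^(G_i,dB/10)
  Stage 1: F_1 = 10^(0.428/10) = 1.104, G_1 = 10^(15.2/10) = 33.11
  Stage 2: F_2 = 10^(8.21/10) = 6.622, G_2 = 10^(−5.90/10) = 0.2570
  Stage 3: F_3 = 10^(6.49/10) = 4.457, G_3 = 10^(27.5/10) = 562.3
Friis cascade:
  F = 1.104 + (6.622 − 1)/33.11 + (4.457 − 1)/8.511 = 1.679
NF = 10 log₁₀(1.679) = 2.25 dB

2.25 dB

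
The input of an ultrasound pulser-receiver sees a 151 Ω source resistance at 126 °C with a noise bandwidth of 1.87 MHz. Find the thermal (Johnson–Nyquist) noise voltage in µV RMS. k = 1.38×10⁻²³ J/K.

2.49 µV

T = 126 °C + 273.15 = 399.15 K
V_n = √(4kTRB)
4kTRB = 4 × 1.38×10⁻²³ × 399.15 × 1.51×10² × 1.87×10⁶ = 6.22×10⁻¹² V²
V_n = √(6.22×10⁻¹²) = 2.49×10⁻⁶ V = 2.49 µV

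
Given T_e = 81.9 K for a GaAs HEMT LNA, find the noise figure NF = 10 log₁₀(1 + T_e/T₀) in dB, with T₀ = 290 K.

F = 1 + T_e/T₀ = 1 + 81.9/290 = 1.28241
NF = 10 log₁₀(1.28241) = 1.08 dB

1.08 dB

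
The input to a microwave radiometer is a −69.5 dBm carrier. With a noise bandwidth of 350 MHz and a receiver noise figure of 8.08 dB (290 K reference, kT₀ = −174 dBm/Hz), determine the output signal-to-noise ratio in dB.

11.0 dB

Noise floor: N = −174 + 10 log₁₀(B) + NF
10 log₁₀(3.50×10⁸) = 85.44 dB
N = −174 + 85.44 + 8.08 = −80.48 dBm
SNR = P_sig − N = −69.5 − (−80.48) = 10.98 dB → 11.0 dB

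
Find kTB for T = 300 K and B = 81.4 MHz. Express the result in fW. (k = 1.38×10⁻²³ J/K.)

P_n = kTB = 1.38×10⁻²³ × 300 × 8.14×10⁷ = 3.37×10⁻¹³ W = 337 fW

337 fW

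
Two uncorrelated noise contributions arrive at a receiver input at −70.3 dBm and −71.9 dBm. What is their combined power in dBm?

Convert to linear, add, convert back:
P₁ = 9.33×10⁻¹¹ W, P₂ = 6.46×10⁻¹¹ W
P_tot = 1.58×10⁻¹⁰ W → 10 log₁₀(P_tot / 10⁻³) = −68.0 dBm

−68.0 dBm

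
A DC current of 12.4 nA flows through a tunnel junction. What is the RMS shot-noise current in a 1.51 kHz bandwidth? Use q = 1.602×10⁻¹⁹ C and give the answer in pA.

I_n = √(2qI·B)
2qI·B = 2 × 1.602×10⁻¹⁹ × 1.24×10⁻⁸ × 1.51×10³ = 6.00×10⁻²⁴ A²
I_n = √(6.00×10⁻²⁴) = 2.45×10⁻¹² A = 2.45 pA

2.45 pA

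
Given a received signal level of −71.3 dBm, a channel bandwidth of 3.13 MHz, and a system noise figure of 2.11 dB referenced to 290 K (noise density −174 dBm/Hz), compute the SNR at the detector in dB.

Noise floor: N = −174 + 10 log₁₀(B) + NF
10 log₁₀(3.13×10⁶) = 64.96 dB
N = −174 + 64.96 + 2.11 = −106.93 dBm
SNR = P_sig − N = −71.3 − (−106.93) = 35.63 dB → 35.6 dB

35.6 dB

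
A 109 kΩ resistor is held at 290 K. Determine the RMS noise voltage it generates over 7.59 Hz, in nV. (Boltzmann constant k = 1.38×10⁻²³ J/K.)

V_n = √(4kTRB)
4kTRB = 4 × 1.38×10⁻²³ × 290 × 1.09×10⁵ × 7.59×10⁰ = 1.32×10⁻¹⁴ V²
V_n = √(1.32×10⁻¹⁴) = 1.15×10⁻⁷ V = 115 nV

115 nV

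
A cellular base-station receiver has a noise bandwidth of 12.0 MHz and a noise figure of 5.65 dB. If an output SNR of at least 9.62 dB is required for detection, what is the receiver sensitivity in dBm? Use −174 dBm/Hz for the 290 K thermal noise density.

−87.9 dBm

Sensitivity = −174 + 10 log₁₀(B) + NF + SNR_min
= −174 + 70.79 + 5.65 + 9.62
= −87.94 dBm → −87.9 dBm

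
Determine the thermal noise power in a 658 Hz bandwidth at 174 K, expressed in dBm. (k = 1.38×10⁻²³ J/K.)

−148.0 dBm

P_n = kTB = 1.38×10⁻²³ × 174 × 6.58×10² = 1.58×10⁻¹⁸ W
In dBm: 10 log₁₀(1.58×10⁻¹⁸ / 10⁻³) = −148.0 dBm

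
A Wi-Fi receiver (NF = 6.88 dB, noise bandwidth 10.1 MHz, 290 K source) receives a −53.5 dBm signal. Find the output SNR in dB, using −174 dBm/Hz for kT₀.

43.6 dB

Noise floor: N = −174 + 10 log₁₀(B) + NF
10 log₁₀(1.01×10⁷) = 70.04 dB
N = −174 + 70.04 + 6.88 = −97.08 dBm
SNR = P_sig − N = −53.5 − (−97.08) = 43.58 dB → 43.6 dB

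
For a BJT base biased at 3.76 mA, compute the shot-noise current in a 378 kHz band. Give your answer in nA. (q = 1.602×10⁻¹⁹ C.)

I_n = √(2qI·B)
2qI·B = 2 × 1.602×10⁻¹⁹ × 3.76×10⁻³ × 3.78×10⁵ = 4.55×10⁻¹⁶ A²
I_n = √(4.55×10⁻¹⁶) = 2.13×10⁻⁸ A = 21.3 nA

21.3 nA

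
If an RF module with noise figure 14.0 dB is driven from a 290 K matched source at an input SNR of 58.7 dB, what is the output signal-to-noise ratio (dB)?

44.7 dB

By definition F = SNR_in/SNR_out, so in dB: SNR_out = SNR_in − NF
SNR_out = 58.7 − 14.0 = 44.7 dB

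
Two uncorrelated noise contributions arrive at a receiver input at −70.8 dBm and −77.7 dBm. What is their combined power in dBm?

−70.0 dBm

Convert to linear, add, convert back:
P₁ = 8.32×10⁻¹¹ W, P₂ = 1.70×10⁻¹¹ W
P_tot = 1.00×10⁻¹⁰ W → 10 log₁₀(P_tot / 10⁻³) = −70.0 dBm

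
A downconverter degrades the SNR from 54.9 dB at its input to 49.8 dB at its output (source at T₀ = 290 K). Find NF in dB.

NF (dB) = SNR_in(dB) − SNR_out(dB) when the source is at T₀
NF = 54.9 − 49.8 = 5.1 dB

5.1 dB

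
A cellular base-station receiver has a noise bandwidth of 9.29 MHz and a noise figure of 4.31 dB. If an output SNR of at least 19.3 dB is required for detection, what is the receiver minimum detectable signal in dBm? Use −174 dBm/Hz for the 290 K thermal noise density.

−80.7 dBm

Sensitivity = −174 + 10 log₁₀(B) + NF + SNR_min
= −174 + 69.68 + 4.31 + 19.3
= −80.71 dBm → −80.7 dBm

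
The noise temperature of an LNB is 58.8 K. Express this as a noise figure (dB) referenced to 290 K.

F = 1 + T_e/T₀ = 1 + 58.8/290 = 1.20276
NF = 10 log₁₀(1.20276) = 0.802 dB

0.802 dB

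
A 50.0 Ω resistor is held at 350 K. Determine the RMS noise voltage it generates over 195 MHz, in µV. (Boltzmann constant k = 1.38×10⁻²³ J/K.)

13.7 µV

V_n = √(4kTRB)
4kTRB = 4 × 1.38×10⁻²³ × 350 × 5.00×10¹ × 1.95×10⁸ = 1.88×10⁻¹⁰ V²
V_n = √(1.88×10⁻¹⁰) = 1.37×10⁻⁵ V = 13.7 µV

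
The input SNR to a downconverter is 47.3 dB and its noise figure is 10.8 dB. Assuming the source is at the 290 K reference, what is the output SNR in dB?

36.5 dB

By definition F = SNR_in/SNR_out, so in dB: SNR_out = SNR_in − NF
SNR_out = 47.3 − 10.8 = 36.5 dB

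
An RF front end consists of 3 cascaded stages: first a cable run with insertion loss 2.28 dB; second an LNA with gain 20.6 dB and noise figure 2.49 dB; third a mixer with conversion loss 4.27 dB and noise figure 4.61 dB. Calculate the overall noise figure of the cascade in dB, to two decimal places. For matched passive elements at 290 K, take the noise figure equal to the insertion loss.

4.81 dB

Convert to linear (a loss of L dB is a gain of −L dB): F_i = 10^(NF_i/10), G_i = 10^(G_i,dB/10)
  Stage 1: F_1 = 10^(2.28/10) = 1.690, G_1 = 10^(−2.28/10) = 0.5916
  Stage 2: F_2 = 10^(2.49/10) = 1.774, G_2 = 10^(20.6/10) = 114.8
  Stage 3: F_3 = 10^(4.61/10) = 2.891, G_3 = 10^(−4.27/10) = 0.3741
Friis cascade:
  F = 1.690 + (1.774 − 1)/0.5916 + (2.891 − 1)/67.92 = 3.027
NF = 10 log₁₀(3.027) = 4.81 dB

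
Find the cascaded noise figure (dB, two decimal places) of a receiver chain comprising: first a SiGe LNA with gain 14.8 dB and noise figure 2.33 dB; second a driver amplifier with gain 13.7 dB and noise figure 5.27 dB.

2.52 dB

Convert to linear (a loss of L dB is a gain of −L dB): F_i = 10^(NF_i/10), G_i = 10^(G_i,dB/10)
  Stage 1: F_1 = 10^(2.33/10) = 1.710, G_1 = 10^(14.8/10) = 30.20
  Stage 2: F_2 = 10^(5.27/10) = 3.365, G_2 = 10^(13.7/10) = 23.44
Friis cascade:
  F = 1.710 + (3.365 − 1)/30.20 = 1.788
NF = 10 log₁₀(1.788) = 2.52 dB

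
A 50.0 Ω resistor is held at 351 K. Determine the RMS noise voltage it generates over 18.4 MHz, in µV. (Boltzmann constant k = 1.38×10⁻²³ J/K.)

V_n = √(4kTRB)
4kTRB = 4 × 1.38×10⁻²³ × 351 × 5.00×10¹ × 1.84×10⁷ = 1.78×10⁻¹¹ V²
V_n = √(1.78×10⁻¹¹) = 4.22×10⁻⁶ V = 4.22 µV

4.22 µV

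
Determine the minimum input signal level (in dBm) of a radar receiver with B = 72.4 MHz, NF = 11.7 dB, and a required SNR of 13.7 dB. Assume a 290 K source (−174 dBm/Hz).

−70.0 dBm

Sensitivity = −174 + 10 log₁₀(B) + NF + SNR_min
= −174 + 78.6 + 11.7 + 13.7
= −70.0 dBm → −70.0 dBm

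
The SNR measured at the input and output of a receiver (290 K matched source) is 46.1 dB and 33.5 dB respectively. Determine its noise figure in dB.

12.6 dB

NF (dB) = SNR_in(dB) − SNR_out(dB) when the source is at T₀
NF = 46.1 − 33.5 = 12.6 dB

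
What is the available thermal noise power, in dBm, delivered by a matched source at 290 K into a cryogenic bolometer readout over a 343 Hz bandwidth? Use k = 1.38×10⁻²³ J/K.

−148.6 dBm

P_n = kTB = 1.38×10⁻²³ × 290 × 3.43×10² = 1.37×10⁻¹⁸ W
In dBm: 10 log₁₀(1.37×10⁻¹⁸ / 10⁻³) = −148.6 dBm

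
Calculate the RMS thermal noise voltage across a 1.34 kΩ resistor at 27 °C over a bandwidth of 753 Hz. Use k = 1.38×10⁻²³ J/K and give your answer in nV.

129 nV

T = 27 °C + 273.15 = 300.15 K
V_n = √(4kTRB)
4kTRB = 4 × 1.38×10⁻²³ × 300.15 × 1.34×10³ × 7.53×10² = 1.67×10⁻¹⁴ V²
V_n = √(1.67×10⁻¹⁴) = 1.29×10⁻⁷ V = 129 nV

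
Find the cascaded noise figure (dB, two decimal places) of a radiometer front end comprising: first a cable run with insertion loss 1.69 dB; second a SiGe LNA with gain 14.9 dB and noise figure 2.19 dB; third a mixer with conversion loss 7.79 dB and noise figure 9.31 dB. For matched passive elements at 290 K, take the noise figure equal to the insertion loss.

Convert to linear (a loss of L dB is a gain of −L dB): F_i = 10^(NF_i/10), G_i = 10^(G_i,dB/10)
  Stage 1: F_1 = 10^(1.69/10) = 1.476, G_1 = 10^(−1.69/10) = 0.6776
  Stage 2: F_2 = 10^(2.19/10) = 1.656, G_2 = 10^(14.9/10) = 30.90
  Stage 3: F_3 = 10^(9.31/10) = 8.531, G_3 = 10^(−7.79/10) = 0.1663
Friis cascade:
  F = 1.476 + (1.656 − 1)/0.6776 + (8.531 − 1)/20.94 = 2.803
NF = 10 log₁₀(2.803) = 4.48 dB

4.48 dB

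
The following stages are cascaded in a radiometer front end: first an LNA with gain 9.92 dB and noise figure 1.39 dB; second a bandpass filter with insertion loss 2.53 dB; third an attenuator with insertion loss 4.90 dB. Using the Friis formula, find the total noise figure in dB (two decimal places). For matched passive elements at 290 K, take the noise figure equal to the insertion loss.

2.65 dB

Convert to linear (a loss of L dB is a gain of −L dB): F_i = 10^(NF_i/10), G_i = 10^(G_i,dB/10)
  Stage 1: F_1 = 10^(1.39/10) = 1.377, G_1 = 10^(9.92/10) = 9.817
  Stage 2: F_2 = 10^(2.53/10) = 1.791, G_2 = 10^(−2.53/10) = 0.5585
  Stage 3: F_3 = 10^(4.90/10) = 3.090, G_3 = 10^(−4.90/10) = 0.3236
Friis cascade:
  F = 1.377 + (1.791 − 1)/9.817 + (3.090 − 1)/5.483 = 1.839
NF = 10 log₁₀(1.839) = 2.65 dB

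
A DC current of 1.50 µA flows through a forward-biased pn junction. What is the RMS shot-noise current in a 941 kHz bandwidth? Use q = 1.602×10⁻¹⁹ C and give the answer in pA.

I_n = √(2qI·B)
2qI·B = 2 × 1.602×10⁻¹⁹ × 1.50×10⁻⁶ × 9.41×10⁵ = 4.52×10⁻¹⁹ A²
I_n = √(4.52×10⁻¹⁹) = 6.72×10⁻¹⁰ A = 672 pA

672 pA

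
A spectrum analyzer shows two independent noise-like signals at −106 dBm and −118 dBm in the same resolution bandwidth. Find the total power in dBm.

Convert to linear, add, convert back:
P₁ = 2.51×10⁻¹⁴ W, P₂ = 1.58×10⁻¹⁵ W
P_tot = 2.67×10⁻¹⁴ W → 10 log₁₀(P_tot / 10⁻³) = −105.7 dBm

−105.7 dBm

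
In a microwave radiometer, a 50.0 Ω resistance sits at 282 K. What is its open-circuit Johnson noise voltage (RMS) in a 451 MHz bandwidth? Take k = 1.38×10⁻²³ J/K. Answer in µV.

18.7 µV

V_n = √(4kTRB)
4kTRB = 4 × 1.38×10⁻²³ × 282 × 5.00×10¹ × 4.51×10⁸ = 3.51×10⁻¹⁰ V²
V_n = √(3.51×10⁻¹⁰) = 1.87×10⁻⁵ V = 18.7 µV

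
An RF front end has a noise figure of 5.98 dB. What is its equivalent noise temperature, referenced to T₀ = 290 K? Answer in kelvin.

F = 10^(5.98/10) = 3.96278
T_e = (F − 1)·T₀ = (3.96278 − 1) × 290 = 859 K

859 K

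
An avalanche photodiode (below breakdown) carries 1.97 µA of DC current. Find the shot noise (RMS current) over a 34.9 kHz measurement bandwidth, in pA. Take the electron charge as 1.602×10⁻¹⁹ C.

I_n = √(2qI·B)
2qI·B = 2 × 1.602×10⁻¹⁹ × 1.97×10⁻⁶ × 3.49×10⁴ = 2.20×10⁻²⁰ A²
I_n = √(2.20×10⁻²⁰) = 1.48×10⁻¹⁰ A = 148 pA

148 pA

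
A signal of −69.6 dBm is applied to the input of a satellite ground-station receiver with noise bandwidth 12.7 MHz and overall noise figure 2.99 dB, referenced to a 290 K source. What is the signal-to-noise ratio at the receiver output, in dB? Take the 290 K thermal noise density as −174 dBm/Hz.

Noise floor: N = −174 + 10 log₁₀(B) + NF
10 log₁₀(1.27×10⁷) = 71.04 dB
N = −174 + 71.04 + 2.99 = −99.97 dBm
SNR = P_sig − N = −69.6 − (−99.97) = 30.37 dB → 30.4 dB

30.4 dB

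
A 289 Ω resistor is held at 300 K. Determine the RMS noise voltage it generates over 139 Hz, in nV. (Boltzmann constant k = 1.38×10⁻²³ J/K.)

25.8 nV

V_n = √(4kTRB)
4kTRB = 4 × 1.38×10⁻²³ × 300 × 2.89×10² × 1.39×10² = 6.65×10⁻¹⁶ V²
V_n = √(6.65×10⁻¹⁶) = 2.58×10⁻⁸ V = 25.8 nV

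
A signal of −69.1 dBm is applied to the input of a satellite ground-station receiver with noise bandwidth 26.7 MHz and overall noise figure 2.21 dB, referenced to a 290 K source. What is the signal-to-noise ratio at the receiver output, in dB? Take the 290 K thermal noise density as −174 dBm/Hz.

28.4 dB

Noise floor: N = −174 + 10 log₁₀(B) + NF
10 log₁₀(2.67×10⁷) = 74.27 dB
N = −174 + 74.27 + 2.21 = −97.52 dBm
SNR = P_sig − N = −69.1 − (−97.52) = 28.42 dB → 28.4 dB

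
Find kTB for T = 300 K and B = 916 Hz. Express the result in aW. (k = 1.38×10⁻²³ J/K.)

3.79 aW

P_n = kTB = 1.38×10⁻²³ × 300 × 9.16×10² = 3.79×10⁻¹⁸ W = 3.79 aW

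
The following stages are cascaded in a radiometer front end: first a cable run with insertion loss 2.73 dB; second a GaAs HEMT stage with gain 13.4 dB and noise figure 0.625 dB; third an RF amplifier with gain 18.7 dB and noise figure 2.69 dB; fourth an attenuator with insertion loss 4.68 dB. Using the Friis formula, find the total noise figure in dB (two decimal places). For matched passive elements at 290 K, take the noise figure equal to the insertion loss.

Convert to linear (a loss of L dB is a gain of −L dB): F_i = 10^(NF_i/10), G_i = 10^(G_i,dB/10)
  Stage 1: F_1 = 10^(2.73/10) = 1.875, G_1 = 10^(−2.73/10) = 0.5333
  Stage 2: F_2 = 10^(0.625/10) = 1.155, G_2 = 10^(13.4/10) = 21.88
  Stage 3: F_3 = 10^(2.69/10) = 1.858, G_3 = 10^(18.7/10) = 74.13
  Stage 4: F_4 = 10^(4.68/10) = 2.938, G_4 = 10^(−4.68/10) = 0.3404
Friis cascade:
  F = 1.875 + (1.155 − 1)/0.5333 + (1.858 − 1)/11.67 + (2.938 − 1)/865.0 = 2.241
NF = 10 log₁₀(2.241) = 3.50 dB

3.50 dB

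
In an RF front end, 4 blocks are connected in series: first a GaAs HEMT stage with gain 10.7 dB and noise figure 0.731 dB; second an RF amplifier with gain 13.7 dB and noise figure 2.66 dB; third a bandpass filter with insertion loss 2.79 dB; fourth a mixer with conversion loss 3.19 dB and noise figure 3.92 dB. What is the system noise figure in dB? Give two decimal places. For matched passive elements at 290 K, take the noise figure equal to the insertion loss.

1.03 dB

Convert to linear (a loss of L dB is a gain of −L dB): F_i = 10^(NF_i/10), G_i = 10^(G_i,dB/10)
  Stage 1: F_1 = 10^(0.731/10) = 1.183, G_1 = 10^(10.7/10) = 11.75
  Stage 2: F_2 = 10^(2.66/10) = 1.845, G_2 = 10^(13.7/10) = 23.44
  Stage 3: F_3 = 10^(2.79/10) = 1.901, G_3 = 10^(−2.79/10) = 0.5260
  Stage 4: F_4 = 10^(3.92/10) = 2.466, G_4 = 10^(−3.19/10) = 0.4797
Friis cascade:
  F = 1.183 + (1.845 − 1)/11.75 + (1.901 − 1)/275.4 + (2.466 − 1)/144.9 = 1.269
NF = 10 log₁₀(1.269) = 1.03 dB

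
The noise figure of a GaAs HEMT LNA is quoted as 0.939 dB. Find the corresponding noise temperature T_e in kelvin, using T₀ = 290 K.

F = 10^(0.939/10) = 1.24137
T_e = (F − 1)·T₀ = (1.24137 − 1) × 290 = 70.0 K

70.0 K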